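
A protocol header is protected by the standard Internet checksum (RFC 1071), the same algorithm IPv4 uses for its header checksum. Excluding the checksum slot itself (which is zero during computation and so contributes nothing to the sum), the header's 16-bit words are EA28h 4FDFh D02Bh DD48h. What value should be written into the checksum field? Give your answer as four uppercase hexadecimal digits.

One's-complement addition (fold any carry out of bit 15 back into bit 0):
  0xEA28 + 0x4FDF = 0x13A07 → wrap carry → 0x3A08
  0x3A08 + 0xD02B = 0x10A33 → wrap carry → 0x0A34
  0x0A34 + 0xDD48 = 0x0E77C
One's-complement sum = 0xE77C.
Checksum = ~0xE77C & 0xFFFF = 0x1883.

1883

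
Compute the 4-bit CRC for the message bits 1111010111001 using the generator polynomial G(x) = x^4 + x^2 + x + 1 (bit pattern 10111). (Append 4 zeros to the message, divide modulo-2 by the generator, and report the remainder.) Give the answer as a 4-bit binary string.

Append 4 zeros: 11110101110010000. Divide by 10111 (XOR where the leading bit is 1):
  pos 0: 11110 XOR 10111 = 01001
  pos 1: 10011 XOR 10111 = 00100
  pos 3: 10001 XOR 10111 = 00110
  pos 5: 11011 XOR 10111 = 01100
  pos 6: 11000 XOR 10111 = 01111
  pos 7: 11110 XOR 10111 = 01001
  pos 8: 10011 XOR 10111 = 00100
  pos 10: 10000 XOR 10111 = 00111
  pos 12: 11100 XOR 10111 = 01011
Remainder (last 4 bits) = 1011. This is the CRC / FCS.

1011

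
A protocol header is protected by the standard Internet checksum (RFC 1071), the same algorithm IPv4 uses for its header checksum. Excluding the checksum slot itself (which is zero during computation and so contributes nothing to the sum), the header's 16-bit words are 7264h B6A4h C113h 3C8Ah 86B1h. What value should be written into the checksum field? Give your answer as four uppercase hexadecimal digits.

52A7

One's-complement addition (fold any carry out of bit 15 back into bit 0):
  0x7264 + 0xB6A4 = 0x12908 → wrap carry → 0x2909
  0x2909 + 0xC113 = 0x0EA1C
  0xEA1C + 0x3C8A = 0x126A6 → wrap carry → 0x26A7
  0x26A7 + 0x86B1 = 0x0AD58
One's-complement sum = 0xAD58.
Checksum = ~0xAD58 & 0xFFFF = 0x52A7.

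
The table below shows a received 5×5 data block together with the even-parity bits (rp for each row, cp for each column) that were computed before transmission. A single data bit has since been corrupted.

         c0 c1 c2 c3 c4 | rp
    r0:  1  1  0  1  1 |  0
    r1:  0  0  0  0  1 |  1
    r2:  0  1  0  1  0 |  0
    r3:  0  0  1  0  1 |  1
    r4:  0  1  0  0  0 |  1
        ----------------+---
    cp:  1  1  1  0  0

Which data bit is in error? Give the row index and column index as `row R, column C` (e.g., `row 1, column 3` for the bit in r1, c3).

row 3, column 4

Recompute each row's even parity and compare to rp:
  r0: data parity 0, sent rp 0 → ok
  r1: data parity 1, sent rp 1 → ok
  r2: data parity 0, sent rp 0 → ok
  r3: data parity 0, sent rp 1 → mismatch
  r4: data parity 1, sent rp 1 → ok
Recompute each column's even parity and compare to cp:
  c0: data parity 1, sent cp 1 → ok
  c1: data parity 1, sent cp 1 → ok
  c2: data parity 1, sent cp 1 → ok
  c3: data parity 0, sent cp 0 → ok
  c4: data parity 1, sent cp 0 → mismatch
Exactly one row (r3) and one column (c4) fail → the flipped bit is at their intersection.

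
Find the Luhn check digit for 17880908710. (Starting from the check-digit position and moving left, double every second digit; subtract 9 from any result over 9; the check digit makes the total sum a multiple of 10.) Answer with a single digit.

3

Partial digits right→left: 0 1 7 8 0 9 0 8 8 7 1
Double every second digit counting from the check-digit position (so the 1st, 3rd, 5th, ... of the partial from the right).
  doubled (with −9 where >9): 0 5 0 0 7 2 → sum 14
  kept as-is: 1 8 9 8 7 → sum 33
Total = 14 + 33 = 47.
Check digit = (10 − (47 mod 10)) mod 10 = 3.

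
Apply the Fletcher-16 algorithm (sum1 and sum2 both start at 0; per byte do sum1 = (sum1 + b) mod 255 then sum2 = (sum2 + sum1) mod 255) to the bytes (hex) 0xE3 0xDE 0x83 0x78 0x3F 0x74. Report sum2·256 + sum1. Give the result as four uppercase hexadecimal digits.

1C72

Running sums (mod 255):
  after byte 0 (0xE3): sum1=227, sum2=227
  after byte 1 (0xDE): sum1=194, sum2=166
  after byte 2 (0x83): sum1=70, sum2=236
  after byte 3 (0x78): sum1=190, sum2=171
  after byte 4 (0x3F): sum1=253, sum2=169
  after byte 5 (0x74): sum1=114, sum2=28
Checksum = sum2·256 + sum1 = 28·256 + 114 = 7282 = 0x1C72.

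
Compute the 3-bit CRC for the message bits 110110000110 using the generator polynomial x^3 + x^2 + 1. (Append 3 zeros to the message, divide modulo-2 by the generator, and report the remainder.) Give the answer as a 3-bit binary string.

001

Append 3 zeros: 110110000110000. Divide by 1101 (XOR where the leading bit is 1):
  pos 0: 1101 XOR 1101 = 0000
  pos 4: 1000 XOR 1101 = 0101
  pos 5: 1010 XOR 1101 = 0111
  pos 6: 1111 XOR 1101 = 0010
  pos 8: 1010 XOR 1101 = 0111
  pos 9: 1110 XOR 1101 = 0011
  pos 11: 1100 XOR 1101 = 0001
Remainder (last 3 bits) = 001. This is the CRC / FCS.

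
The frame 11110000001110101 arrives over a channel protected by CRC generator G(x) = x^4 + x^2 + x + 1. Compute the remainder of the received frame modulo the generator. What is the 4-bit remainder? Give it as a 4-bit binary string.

1011

Modulo-2 division of 11110000001110101 by 10111:
  pos 0: 11110 XOR 10111 = 01001
  pos 1: 10010 XOR 10111 = 00101
  pos 3: 10100 XOR 10111 = 00011
  pos 6: 11001 XOR 10111 = 01110
  pos 7: 11101 XOR 10111 = 01010
  pos 8: 10101 XOR 10111 = 00010
  pos 11: 10010 XOR 10111 = 00101
Remainder = 1011 (nonzero — an error is detected).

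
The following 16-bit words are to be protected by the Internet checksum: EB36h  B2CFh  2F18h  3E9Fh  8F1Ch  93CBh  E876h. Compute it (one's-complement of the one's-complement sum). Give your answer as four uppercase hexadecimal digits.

One's-complement addition (fold any carry out of bit 15 back into bit 0):
  0xEB36 + 0xB2CF = 0x19E05 → wrap carry → 0x9E06
  0x9E06 + 0x2F18 = 0x0CD1E
  0xCD1E + 0x3E9F = 0x10BBD → wrap carry → 0x0BBE
  0x0BBE + 0x8F1C = 0x09ADA
  0x9ADA + 0x93CB = 0x12EA5 → wrap carry → 0x2EA6
  0x2EA6 + 0xE876 = 0x1171C → wrap carry → 0x171D
One's-complement sum = 0x171D.
Checksum = ~0x171D & 0xFFFF = 0xE8E2.

E8E2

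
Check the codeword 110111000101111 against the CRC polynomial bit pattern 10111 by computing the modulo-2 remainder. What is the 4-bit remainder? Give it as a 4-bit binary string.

Modulo-2 division of 110111000101111 by 10111:
  pos 0: 11011 XOR 10111 = 01100
  pos 1: 11001 XOR 10111 = 01110
  pos 2: 11100 XOR 10111 = 01011
  pos 3: 10110 XOR 10111 = 00001
  pos 7: 10101 XOR 10111 = 00010
  pos 10: 10111 XOR 10111 = 00000
Remainder = 0000 (zero — the frame passes the CRC check).

0000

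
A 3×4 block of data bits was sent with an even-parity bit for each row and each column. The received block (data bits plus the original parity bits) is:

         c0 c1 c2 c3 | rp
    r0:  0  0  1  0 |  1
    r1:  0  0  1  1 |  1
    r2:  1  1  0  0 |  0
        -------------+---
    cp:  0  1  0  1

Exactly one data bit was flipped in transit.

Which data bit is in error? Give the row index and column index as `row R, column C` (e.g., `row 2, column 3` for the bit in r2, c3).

row 1, column 0

Recompute each row's even parity and compare to rp:
  r0: data parity 1, sent rp 1 → ok
  r1: data parity 0, sent rp 1 → mismatch
  r2: data parity 0, sent rp 0 → ok
Recompute each column's even parity and compare to cp:
  c0: data parity 1, sent cp 0 → mismatch
  c1: data parity 1, sent cp 1 → ok
  c2: data parity 0, sent cp 0 → ok
  c3: data parity 1, sent cp 1 → ok
Exactly one row (r1) and one column (c0) fail → the flipped bit is at their intersection.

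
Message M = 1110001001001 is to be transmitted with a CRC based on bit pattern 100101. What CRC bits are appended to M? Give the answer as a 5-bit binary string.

Append 5 zeros: 111000100100100000. Divide by 100101 (XOR where the leading bit is 1):
  pos 0: 111000 XOR 100101 = 011101
  pos 1: 111011 XOR 100101 = 011110
  pos 2: 111100 XOR 100101 = 011001
  pos 3: 110010 XOR 100101 = 010111
  pos 4: 101111 XOR 100101 = 001010
  pos 6: 101000 XOR 100101 = 001101
  pos 8: 110110 XOR 100101 = 010011
  pos 9: 100110 XOR 100101 = 000011
Remainder (last 5 bits) = 11000. This is the CRC / FCS.

11000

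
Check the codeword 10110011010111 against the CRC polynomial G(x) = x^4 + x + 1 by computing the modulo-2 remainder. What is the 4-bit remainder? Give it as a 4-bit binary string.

Modulo-2 division of 10110011010111 by 10011:
  pos 0: 10110 XOR 10011 = 00101
  pos 2: 10101 XOR 10011 = 00110
  pos 4: 11010 XOR 10011 = 01001
  pos 5: 10011 XOR 10011 = 00000
Remainder = 0111 (nonzero — an error is detected).

0111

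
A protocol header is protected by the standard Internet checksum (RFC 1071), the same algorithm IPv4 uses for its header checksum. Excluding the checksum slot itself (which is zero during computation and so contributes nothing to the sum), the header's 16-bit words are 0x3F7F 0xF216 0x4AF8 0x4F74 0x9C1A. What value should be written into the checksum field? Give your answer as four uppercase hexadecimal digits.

97E2

One's-complement addition (fold any carry out of bit 15 back into bit 0):
  0x3F7F + 0xF216 = 0x13195 → wrap carry → 0x3196
  0x3196 + 0x4AF8 = 0x07C8E
  0x7C8E + 0x4F74 = 0x0CC02
  0xCC02 + 0x9C1A = 0x1681C → wrap carry → 0x681D
One's-complement sum = 0x681D.
Checksum = ~0x681D & 0xFFFF = 0x97E2.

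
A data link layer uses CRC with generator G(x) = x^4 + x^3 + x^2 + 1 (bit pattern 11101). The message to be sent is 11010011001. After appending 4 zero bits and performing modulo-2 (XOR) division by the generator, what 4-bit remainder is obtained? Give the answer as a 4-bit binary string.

Append 4 zeros: 110100110010000. Divide by 11101 (XOR where the leading bit is 1):
  pos 0: 11010 XOR 11101 = 00111
  pos 2: 11101 XOR 11101 = 00000
  pos 7: 10010 XOR 11101 = 01111
  pos 8: 11110 XOR 11101 = 00011
Remainder (last 4 bits) = 1100. This is the CRC / FCS.

1100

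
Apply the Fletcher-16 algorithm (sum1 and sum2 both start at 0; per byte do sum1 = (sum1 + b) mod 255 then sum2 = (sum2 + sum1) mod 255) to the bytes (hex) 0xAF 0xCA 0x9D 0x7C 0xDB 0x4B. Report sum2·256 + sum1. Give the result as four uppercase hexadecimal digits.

Running sums (mod 255):
  after byte 0 (0xAF): sum1=175, sum2=175
  after byte 1 (0xCA): sum1=122, sum2=42
  after byte 2 (0x9D): sum1=24, sum2=66
  after byte 3 (0x7C): sum1=148, sum2=214
  after byte 4 (0xDB): sum1=112, sum2=71
  after byte 5 (0x4B): sum1=187, sum2=3
Checksum = sum2·256 + sum1 = 3·256 + 187 = 955 = 0x03BB.

03BB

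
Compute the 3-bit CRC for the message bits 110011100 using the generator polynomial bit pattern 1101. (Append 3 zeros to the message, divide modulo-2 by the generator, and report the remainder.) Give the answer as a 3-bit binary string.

110

Append 3 zeros: 110011100000. Divide by 1101 (XOR where the leading bit is 1):
  pos 0: 1100 XOR 1101 = 0001
  pos 3: 1111 XOR 1101 = 0010
  pos 5: 1000 XOR 1101 = 0101
  pos 6: 1010 XOR 1101 = 0111
  pos 7: 1110 XOR 1101 = 0011
Remainder (last 3 bits) = 110. This is the CRC / FCS.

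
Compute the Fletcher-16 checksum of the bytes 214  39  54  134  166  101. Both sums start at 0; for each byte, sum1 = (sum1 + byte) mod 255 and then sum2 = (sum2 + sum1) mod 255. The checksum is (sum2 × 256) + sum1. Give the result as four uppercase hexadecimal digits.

EBC6

Running sums (mod 255):
  after byte 0 (214): sum1=214, sum2=214
  after byte 1 (39): sum1=253, sum2=212
  after byte 2 (54): sum1=52, sum2=9
  after byte 3 (134): sum1=186, sum2=195
  after byte 4 (166): sum1=97, sum2=37
  after byte 5 (101): sum1=198, sum2=235
Checksum = sum2·256 + sum1 = 235·256 + 198 = 60358 = 0xEBC6.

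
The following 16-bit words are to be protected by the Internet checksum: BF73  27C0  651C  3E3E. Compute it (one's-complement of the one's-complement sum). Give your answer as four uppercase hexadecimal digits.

One's-complement addition (fold any carry out of bit 15 back into bit 0):
  0xBF73 + 0x27C0 = 0x0E733
  0xE733 + 0x651C = 0x14C4F → wrap carry → 0x4C50
  0x4C50 + 0x3E3E = 0x08A8E
One's-complement sum = 0x8A8E.
Checksum = ~0x8A8E & 0xFFFF = 0x7571.

7571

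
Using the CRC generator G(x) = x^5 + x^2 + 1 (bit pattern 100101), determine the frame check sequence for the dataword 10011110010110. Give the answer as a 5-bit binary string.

Append 5 zeros: 1001111001011000000. Divide by 100101 (XOR where the leading bit is 1):
  pos 0: 100111 XOR 100101 = 000010
  pos 4: 101001 XOR 100101 = 001100
  pos 6: 110001 XOR 100101 = 010100
  pos 7: 101001 XOR 100101 = 001100
  pos 9: 110000 XOR 100101 = 010101
  pos 10: 101010 XOR 100101 = 001111
  pos 12: 111100 XOR 100101 = 011001
  pos 13: 110010 XOR 100101 = 010111
Remainder (last 5 bits) = 10111. This is the CRC / FCS.

10111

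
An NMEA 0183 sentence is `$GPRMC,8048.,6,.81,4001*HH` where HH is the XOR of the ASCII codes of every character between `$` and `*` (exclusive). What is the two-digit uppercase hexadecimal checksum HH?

75

XOR the ASCII codes of the payload characters:
  'G' = 0x47 → acc = 0x47
  'P' = 0x50 → acc = 0x17
  'R' = 0x52 → acc = 0x45
  'M' = 0x4D → acc = 0x08
  'C' = 0x43 → acc = 0x4B
  ',' = 0x2C → acc = 0x67
  '8' = 0x38 → acc = 0x5F
  '0' = 0x30 → acc = 0x6F
  '4' = 0x34 → acc = 0x5B
  '8' = 0x38 → acc = 0x63
  '.' = 0x2E → acc = 0x4D
  ',' = 0x2C → acc = 0x61
  '6' = 0x36 → acc = 0x57
  ',' = 0x2C → acc = 0x7B
  '.' = 0x2E → acc = 0x55
  '8' = 0x38 → acc = 0x6D
  '1' = 0x31 → acc = 0x5C
  ',' = 0x2C → acc = 0x70
  '4' = 0x34 → acc = 0x44
  '0' = 0x30 → acc = 0x74
  '0' = 0x30 → acc = 0x44
  '1' = 0x31 → acc = 0x75
Checksum = 0x75.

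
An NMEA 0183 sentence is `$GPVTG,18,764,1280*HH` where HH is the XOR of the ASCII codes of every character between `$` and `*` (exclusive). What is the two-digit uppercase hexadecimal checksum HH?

XOR the ASCII codes of the payload characters:
  'G' = 0x47 → acc = 0x47
  'P' = 0x50 → acc = 0x17
  'V' = 0x56 → acc = 0x41
  'T' = 0x54 → acc = 0x15
  'G' = 0x47 → acc = 0x52
  ',' = 0x2C → acc = 0x7E
  '1' = 0x31 → acc = 0x4F
  '8' = 0x38 → acc = 0x77
  ',' = 0x2C → acc = 0x5B
  '7' = 0x37 → acc = 0x6C
  '6' = 0x36 → acc = 0x5A
  '4' = 0x34 → acc = 0x6E
  ',' = 0x2C → acc = 0x42
  '1' = 0x31 → acc = 0x73
  '2' = 0x32 → acc = 0x41
  '8' = 0x38 → acc = 0x79
  '0' = 0x30 → acc = 0x49
Checksum = 0x49.

49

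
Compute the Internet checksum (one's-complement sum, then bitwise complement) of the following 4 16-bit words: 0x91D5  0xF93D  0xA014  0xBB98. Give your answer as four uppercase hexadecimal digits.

One's-complement addition (fold any carry out of bit 15 back into bit 0):
  0x91D5 + 0xF93D = 0x18B12 → wrap carry → 0x8B13
  0x8B13 + 0xA014 = 0x12B27 → wrap carry → 0x2B28
  0x2B28 + 0xBB98 = 0x0E6C0
One's-complement sum = 0xE6C0.
Checksum = ~0xE6C0 & 0xFFFF = 0x193F.

193F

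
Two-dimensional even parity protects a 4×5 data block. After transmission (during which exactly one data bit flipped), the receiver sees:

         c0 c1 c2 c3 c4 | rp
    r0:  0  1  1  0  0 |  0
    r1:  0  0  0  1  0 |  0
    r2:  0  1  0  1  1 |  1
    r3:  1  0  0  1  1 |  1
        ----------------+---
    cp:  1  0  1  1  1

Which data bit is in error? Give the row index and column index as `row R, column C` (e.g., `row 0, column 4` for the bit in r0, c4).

row 1, column 4

Recompute each row's even parity and compare to rp:
  r0: data parity 0, sent rp 0 → ok
  r1: data parity 1, sent rp 0 → mismatch
  r2: data parity 1, sent rp 1 → ok
  r3: data parity 1, sent rp 1 → ok
Recompute each column's even parity and compare to cp:
  c0: data parity 1, sent cp 1 → ok
  c1: data parity 0, sent cp 0 → ok
  c2: data parity 1, sent cp 1 → ok
  c3: data parity 1, sent cp 1 → ok
  c4: data parity 0, sent cp 1 → mismatch
Exactly one row (r1) and one column (c4) fail → the flipped bit is at their intersection.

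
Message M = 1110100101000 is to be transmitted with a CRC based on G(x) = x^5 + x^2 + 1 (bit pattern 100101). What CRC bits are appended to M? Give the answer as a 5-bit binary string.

Append 5 zeros: 111010010100000000. Divide by 100101 (XOR where the leading bit is 1):
  pos 0: 111010 XOR 100101 = 011111
  pos 1: 111110 XOR 100101 = 011011
  pos 2: 110111 XOR 100101 = 010010
  pos 3: 100100 XOR 100101 = 000001
  pos 8: 110000 XOR 100101 = 010101
  pos 9: 101010 XOR 100101 = 001111
  pos 11: 111100 XOR 100101 = 011001
  pos 12: 110010 XOR 100101 = 010111
Remainder (last 5 bits) = 10111. This is the CRC / FCS.

10111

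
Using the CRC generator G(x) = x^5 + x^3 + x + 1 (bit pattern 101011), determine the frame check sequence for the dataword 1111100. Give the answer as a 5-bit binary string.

Append 5 zeros: 111110000000. Divide by 101011 (XOR where the leading bit is 1):
  pos 0: 111110 XOR 101011 = 010101
  pos 1: 101010 XOR 101011 = 000001
  pos 6: 100000 XOR 101011 = 001011
Remainder (last 5 bits) = 01011. This is the CRC / FCS.

01011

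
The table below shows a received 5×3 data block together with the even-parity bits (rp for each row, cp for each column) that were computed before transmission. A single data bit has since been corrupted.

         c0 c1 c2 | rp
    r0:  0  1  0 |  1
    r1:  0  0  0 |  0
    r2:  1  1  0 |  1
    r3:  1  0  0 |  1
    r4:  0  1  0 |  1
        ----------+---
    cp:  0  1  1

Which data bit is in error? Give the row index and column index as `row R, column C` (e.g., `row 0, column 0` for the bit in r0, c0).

Recompute each row's even parity and compare to rp:
  r0: data parity 1, sent rp 1 → ok
  r1: data parity 0, sent rp 0 → ok
  r2: data parity 0, sent rp 1 → mismatch
  r3: data parity 1, sent rp 1 → ok
  r4: data parity 1, sent rp 1 → ok
Recompute each column's even parity and compare to cp:
  c0: data parity 0, sent cp 0 → ok
  c1: data parity 1, sent cp 1 → ok
  c2: data parity 0, sent cp 1 → mismatch
Exactly one row (r2) and one column (c2) fail → the flipped bit is at their intersection.

row 2, column 2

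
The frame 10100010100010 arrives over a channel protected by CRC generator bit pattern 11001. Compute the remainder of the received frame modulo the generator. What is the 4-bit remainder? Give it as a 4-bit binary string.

Modulo-2 division of 10100010100010 by 11001:
  pos 0: 10100 XOR 11001 = 01101
  pos 1: 11010 XOR 11001 = 00011
  pos 4: 11101 XOR 11001 = 00100
  pos 6: 10000 XOR 11001 = 01001
  pos 7: 10010 XOR 11001 = 01011
  pos 8: 10111 XOR 11001 = 01110
  pos 9: 11100 XOR 11001 = 00101
Remainder = 0101 (nonzero — an error is detected).

0101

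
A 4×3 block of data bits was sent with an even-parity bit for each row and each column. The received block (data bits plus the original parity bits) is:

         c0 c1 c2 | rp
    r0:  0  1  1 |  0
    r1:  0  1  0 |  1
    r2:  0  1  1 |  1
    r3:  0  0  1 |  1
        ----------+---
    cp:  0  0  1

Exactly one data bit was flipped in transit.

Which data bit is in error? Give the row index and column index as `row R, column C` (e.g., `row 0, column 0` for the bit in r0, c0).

row 2, column 1

Recompute each row's even parity and compare to rp:
  r0: data parity 0, sent rp 0 → ok
  r1: data parity 1, sent rp 1 → ok
  r2: data parity 0, sent rp 1 → mismatch
  r3: data parity 1, sent rp 1 → ok
Recompute each column's even parity and compare to cp:
  c0: data parity 0, sent cp 0 → ok
  c1: data parity 1, sent cp 0 → mismatch
  c2: data parity 1, sent cp 1 → ok
Exactly one row (r2) and one column (c1) fail → the flipped bit is at their intersection.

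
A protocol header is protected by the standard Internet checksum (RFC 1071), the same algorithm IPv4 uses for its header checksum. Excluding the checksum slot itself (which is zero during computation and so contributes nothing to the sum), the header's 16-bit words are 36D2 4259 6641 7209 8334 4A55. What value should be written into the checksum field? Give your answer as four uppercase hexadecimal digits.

E0FF

One's-complement addition (fold any carry out of bit 15 back into bit 0):
  0x36D2 + 0x4259 = 0x0792B
  0x792B + 0x6641 = 0x0DF6C
  0xDF6C + 0x7209 = 0x15175 → wrap carry → 0x5176
  0x5176 + 0x8334 = 0x0D4AA
  0xD4AA + 0x4A55 = 0x11EFF → wrap carry → 0x1F00
One's-complement sum = 0x1F00.
Checksum = ~0x1F00 & 0xFFFF = 0xE0FF.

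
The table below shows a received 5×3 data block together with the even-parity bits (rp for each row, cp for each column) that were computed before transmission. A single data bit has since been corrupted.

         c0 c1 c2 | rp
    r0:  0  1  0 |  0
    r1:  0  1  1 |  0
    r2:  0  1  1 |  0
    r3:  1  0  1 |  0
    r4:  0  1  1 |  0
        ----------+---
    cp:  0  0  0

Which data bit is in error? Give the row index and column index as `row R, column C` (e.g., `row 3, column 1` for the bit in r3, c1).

Recompute each row's even parity and compare to rp:
  r0: data parity 1, sent rp 0 → mismatch
  r1: data parity 0, sent rp 0 → ok
  r2: data parity 0, sent rp 0 → ok
  r3: data parity 0, sent rp 0 → ok
  r4: data parity 0, sent rp 0 → ok
Recompute each column's even parity and compare to cp:
  c0: data parity 1, sent cp 0 → mismatch
  c1: data parity 0, sent cp 0 → ok
  c2: data parity 0, sent cp 0 → ok
Exactly one row (r0) and one column (c0) fail → the flipped bit is at their intersection.

row 0, column 0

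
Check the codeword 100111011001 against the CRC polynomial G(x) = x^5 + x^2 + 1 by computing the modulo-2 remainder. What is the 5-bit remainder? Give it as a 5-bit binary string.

01101

Modulo-2 division of 100111011001 by 100101:
  pos 0: 100111 XOR 100101 = 000010
  pos 4: 100110 XOR 100101 = 000011
Remainder = 01101 (nonzero — an error is detected).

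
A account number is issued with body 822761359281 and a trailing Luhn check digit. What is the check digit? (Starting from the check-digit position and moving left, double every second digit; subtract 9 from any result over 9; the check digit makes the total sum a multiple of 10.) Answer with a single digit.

6

Partial digits right→left: 1 8 2 9 5 3 1 6 7 2 2 8
Double every second digit counting from the check-digit position (so the 1st, 3rd, 5th, ... of the partial from the right).
  doubled (with −9 where >9): 2 4 1 2 5 4 → sum 18
  kept as-is: 8 9 3 6 2 8 → sum 36
Total = 18 + 36 = 54.
Check digit = (10 − (54 mod 10)) mod 10 = 6.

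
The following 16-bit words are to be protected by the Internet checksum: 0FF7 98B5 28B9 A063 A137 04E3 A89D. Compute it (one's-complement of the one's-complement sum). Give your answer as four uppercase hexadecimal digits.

One's-complement addition (fold any carry out of bit 15 back into bit 0):
  0x0FF7 + 0x98B5 = 0x0A8AC
  0xA8AC + 0x28B9 = 0x0D165
  0xD165 + 0xA063 = 0x171C8 → wrap carry → 0x71C9
  0x71C9 + 0xA137 = 0x11300 → wrap carry → 0x1301
  0x1301 + 0x04E3 = 0x017E4
  0x17E4 + 0xA89D = 0x0C081
One's-complement sum = 0xC081.
Checksum = ~0xC081 & 0xFFFF = 0x3F7E.

3F7E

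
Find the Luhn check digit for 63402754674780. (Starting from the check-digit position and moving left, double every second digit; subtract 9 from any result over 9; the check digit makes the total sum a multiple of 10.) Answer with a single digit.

Partial digits right→left: 0 8 7 4 7 6 4 5 7 2 0 4 3 6
Double every second digit counting from the check-digit position (so the 1st, 3rd, 5th, ... of the partial from the right).
  doubled (with −9 where >9): 0 5 5 8 5 0 6 → sum 29
  kept as-is: 8 4 6 5 2 4 6 → sum 35
Total = 29 + 35 = 64.
Check digit = (10 − (64 mod 10)) mod 10 = 6.

6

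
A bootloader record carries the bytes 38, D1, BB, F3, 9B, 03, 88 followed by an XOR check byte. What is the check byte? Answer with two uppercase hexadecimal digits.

XOR the bytes together:
  start with 0x38
  0x38 ⊕ 0xD1 = 0xE9
  0xE9 ⊕ 0xBB = 0x52
  0x52 ⊕ 0xF3 = 0xA1
  0xA1 ⊕ 0x9B = 0x3A
  0x3A ⊕ 0x03 = 0x39
  0x39 ⊕ 0x88 = 0xB1

B1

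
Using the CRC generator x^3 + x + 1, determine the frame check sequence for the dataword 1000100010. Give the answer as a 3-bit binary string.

011

Append 3 zeros: 1000100010000. Divide by 1011 (XOR where the leading bit is 1):
  pos 0: 1000 XOR 1011 = 0011
  pos 2: 1110 XOR 1011 = 0101
  pos 3: 1010 XOR 1011 = 0001
  pos 6: 1010 XOR 1011 = 0001
  pos 9: 1000 XOR 1011 = 0011
Remainder (last 3 bits) = 011. This is the CRC / FCS.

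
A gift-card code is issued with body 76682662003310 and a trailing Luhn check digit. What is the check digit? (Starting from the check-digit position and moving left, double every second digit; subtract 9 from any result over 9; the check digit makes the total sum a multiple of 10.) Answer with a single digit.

2

Partial digits right→left: 0 1 3 3 0 0 2 6 6 2 8 6 6 7
Double every second digit counting from the check-digit position (so the 1st, 3rd, 5th, ... of the partial from the right).
  doubled (with −9 where >9): 0 6 0 4 3 7 3 → sum 23
  kept as-is: 1 3 0 6 2 6 7 → sum 25
Total = 23 + 25 = 48.
Check digit = (10 − (48 mod 10)) mod 10 = 2.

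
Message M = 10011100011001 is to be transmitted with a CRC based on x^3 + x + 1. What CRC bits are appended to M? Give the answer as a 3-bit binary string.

111

Append 3 zeros: 10011100011001000. Divide by 1011 (XOR where the leading bit is 1):
  pos 0: 1001 XOR 1011 = 0010
  pos 2: 1011 XOR 1011 = 0000
  pos 9: 1100 XOR 1011 = 0111
  pos 10: 1111 XOR 1011 = 0100
  pos 11: 1000 XOR 1011 = 0011
  pos 13: 1100 XOR 1011 = 0111
Remainder (last 3 bits) = 111. This is the CRC / FCS.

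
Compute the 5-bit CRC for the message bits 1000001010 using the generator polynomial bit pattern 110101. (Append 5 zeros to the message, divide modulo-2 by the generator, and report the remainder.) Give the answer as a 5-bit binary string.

Append 5 zeros: 100000101000000. Divide by 110101 (XOR where the leading bit is 1):
  pos 0: 100000 XOR 110101 = 010101
  pos 1: 101011 XOR 110101 = 011110
  pos 2: 111100 XOR 110101 = 001001
  pos 4: 100110 XOR 110101 = 010011
  pos 5: 100110 XOR 110101 = 010011
  pos 6: 100110 XOR 110101 = 010011
  pos 7: 100110 XOR 110101 = 010011
  pos 8: 100110 XOR 110101 = 010011
  pos 9: 100110 XOR 110101 = 010011
Remainder (last 5 bits) = 10011. This is the CRC / FCS.

10011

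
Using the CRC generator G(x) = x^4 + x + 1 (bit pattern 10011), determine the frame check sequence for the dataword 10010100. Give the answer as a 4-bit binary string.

Append 4 zeros: 100101000000. Divide by 10011 (XOR where the leading bit is 1):
  pos 0: 10010 XOR 10011 = 00001
  pos 4: 11000 XOR 10011 = 01011
  pos 5: 10110 XOR 10011 = 00101
  pos 7: 10100 XOR 10011 = 00111
Remainder (last 4 bits) = 0111. This is the CRC / FCS.

0111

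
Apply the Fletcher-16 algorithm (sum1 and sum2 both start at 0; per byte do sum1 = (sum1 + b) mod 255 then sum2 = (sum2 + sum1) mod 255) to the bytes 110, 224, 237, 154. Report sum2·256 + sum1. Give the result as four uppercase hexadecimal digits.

Running sums (mod 255):
  after byte 0 (110): sum1=110, sum2=110
  after byte 1 (224): sum1=79, sum2=189
  after byte 2 (237): sum1=61, sum2=250
  after byte 3 (154): sum1=215, sum2=210
Checksum = sum2·256 + sum1 = 210·256 + 215 = 53975 = 0xD2D7.

D2D7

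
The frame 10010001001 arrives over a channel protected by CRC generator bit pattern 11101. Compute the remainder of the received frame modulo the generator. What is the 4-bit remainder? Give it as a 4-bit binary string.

Modulo-2 division of 10010001001 by 11101:
  pos 0: 10010 XOR 11101 = 01111
  pos 1: 11110 XOR 11101 = 00011
  pos 4: 11010 XOR 11101 = 00111
  pos 6: 11101 XOR 11101 = 00000
Remainder = 0000 (zero — the frame passes the CRC check).

0000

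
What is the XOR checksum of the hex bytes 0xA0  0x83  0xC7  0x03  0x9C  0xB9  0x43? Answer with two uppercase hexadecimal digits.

81

XOR the bytes together:
  start with 0xA0
  0xA0 ⊕ 0x83 = 0x23
  0x23 ⊕ 0xC7 = 0xE4
  0xE4 ⊕ 0x03 = 0xE7
  0xE7 ⊕ 0x9C = 0x7B
  0x7B ⊕ 0xB9 = 0xC2
  0xC2 ⊕ 0x43 = 0x81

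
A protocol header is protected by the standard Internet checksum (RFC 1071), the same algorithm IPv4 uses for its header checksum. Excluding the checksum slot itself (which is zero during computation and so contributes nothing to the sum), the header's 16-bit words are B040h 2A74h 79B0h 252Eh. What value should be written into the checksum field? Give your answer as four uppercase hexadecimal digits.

866C

One's-complement addition (fold any carry out of bit 15 back into bit 0):
  0xB040 + 0x2A74 = 0x0DAB4
  0xDAB4 + 0x79B0 = 0x15464 → wrap carry → 0x5465
  0x5465 + 0x252E = 0x07993
One's-complement sum = 0x7993.
Checksum = ~0x7993 & 0xFFFF = 0x866C.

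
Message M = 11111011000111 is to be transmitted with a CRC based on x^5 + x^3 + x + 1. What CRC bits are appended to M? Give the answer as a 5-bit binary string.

10111

Append 5 zeros: 1111101100011100000. Divide by 101011 (XOR where the leading bit is 1):
  pos 0: 111110 XOR 101011 = 010101
  pos 1: 101011 XOR 101011 = 000000
  pos 7: 100011 XOR 101011 = 001000
  pos 9: 100010 XOR 101011 = 001001
  pos 11: 100100 XOR 101011 = 001111
  pos 13: 111100 XOR 101011 = 010111
Remainder (last 5 bits) = 10111. This is the CRC / FCS.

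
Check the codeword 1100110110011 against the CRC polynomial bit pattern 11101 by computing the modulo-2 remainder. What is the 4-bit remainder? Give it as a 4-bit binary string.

0000

Modulo-2 division of 1100110110011 by 11101:
  pos 0: 11001 XOR 11101 = 00100
  pos 2: 10010 XOR 11101 = 01111
  pos 3: 11111 XOR 11101 = 00010
  pos 6: 10100 XOR 11101 = 01001
  pos 7: 10011 XOR 11101 = 01110
  pos 8: 11101 XOR 11101 = 00000
Remainder = 0000 (zero — the frame passes the CRC check).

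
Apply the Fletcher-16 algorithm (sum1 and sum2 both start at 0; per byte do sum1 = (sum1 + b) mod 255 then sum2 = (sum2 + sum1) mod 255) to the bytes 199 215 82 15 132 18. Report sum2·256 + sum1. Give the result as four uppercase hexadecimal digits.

Running sums (mod 255):
  after byte 0 (199): sum1=199, sum2=199
  after byte 1 (215): sum1=159, sum2=103
  after byte 2 (82): sum1=241, sum2=89
  after byte 3 (15): sum1=1, sum2=90
  after byte 4 (132): sum1=133, sum2=223
  after byte 5 (18): sum1=151, sum2=119
Checksum = sum2·256 + sum1 = 119·256 + 151 = 30615 = 0x7797.

7797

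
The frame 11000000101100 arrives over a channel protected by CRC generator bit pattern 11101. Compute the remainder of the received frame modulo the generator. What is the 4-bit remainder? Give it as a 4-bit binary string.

Modulo-2 division of 11000000101100 by 11101:
  pos 0: 11000 XOR 11101 = 00101
  pos 2: 10100 XOR 11101 = 01001
  pos 3: 10010 XOR 11101 = 01111
  pos 4: 11111 XOR 11101 = 00010
  pos 7: 10011 XOR 11101 = 01110
  pos 8: 11100 XOR 11101 = 00001
Remainder = 0010 (nonzero — an error is detected).

0010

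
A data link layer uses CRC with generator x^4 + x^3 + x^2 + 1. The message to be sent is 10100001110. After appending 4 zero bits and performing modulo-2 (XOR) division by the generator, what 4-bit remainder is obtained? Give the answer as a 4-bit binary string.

Append 4 zeros: 101000011100000. Divide by 11101 (XOR where the leading bit is 1):
  pos 0: 10100 XOR 11101 = 01001
  pos 1: 10010 XOR 11101 = 01111
  pos 2: 11110 XOR 11101 = 00011
  pos 5: 11111 XOR 11101 = 00010
  pos 8: 10000 XOR 11101 = 01101
  pos 9: 11010 XOR 11101 = 00111
Remainder (last 4 bits) = 1110. This is the CRC / FCS.

1110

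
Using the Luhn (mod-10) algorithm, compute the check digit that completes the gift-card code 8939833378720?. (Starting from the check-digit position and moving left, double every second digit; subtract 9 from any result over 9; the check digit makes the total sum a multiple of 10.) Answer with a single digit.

0

Partial digits right→left: 0 2 7 8 7 3 3 3 8 9 3 9 8
Double every second digit counting from the check-digit position (so the 1st, 3rd, 5th, ... of the partial from the right).
  doubled (with −9 where >9): 0 5 5 6 7 6 7 → sum 36
  kept as-is: 2 8 3 3 9 9 → sum 34
Total = 36 + 34 = 70.
Check digit = (10 − (70 mod 10)) mod 10 = 0.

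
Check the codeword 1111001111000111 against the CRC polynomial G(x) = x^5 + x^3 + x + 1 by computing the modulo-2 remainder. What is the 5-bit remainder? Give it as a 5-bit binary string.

10101

Modulo-2 division of 1111001111000111 by 101011:
  pos 0: 111100 XOR 101011 = 010111
  pos 1: 101111 XOR 101011 = 000100
  pos 4: 100111 XOR 101011 = 001100
  pos 6: 110000 XOR 101011 = 011011
  pos 7: 110110 XOR 101011 = 011101
  pos 8: 111011 XOR 101011 = 010000
  pos 9: 100001 XOR 101011 = 001010
Remainder = 10101 (nonzero — an error is detected).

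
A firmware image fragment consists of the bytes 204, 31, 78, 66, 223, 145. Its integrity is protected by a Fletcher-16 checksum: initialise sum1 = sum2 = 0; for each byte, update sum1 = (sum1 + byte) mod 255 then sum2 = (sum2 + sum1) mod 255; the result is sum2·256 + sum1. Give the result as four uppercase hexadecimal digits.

Running sums (mod 255):
  after byte 0 (204): sum1=204, sum2=204
  after byte 1 (31): sum1=235, sum2=184
  after byte 2 (78): sum1=58, sum2=242
  after byte 3 (66): sum1=124, sum2=111
  after byte 4 (223): sum1=92, sum2=203
  after byte 5 (145): sum1=237, sum2=185
Checksum = sum2·256 + sum1 = 185·256 + 237 = 47597 = 0xB9ED.

B9ED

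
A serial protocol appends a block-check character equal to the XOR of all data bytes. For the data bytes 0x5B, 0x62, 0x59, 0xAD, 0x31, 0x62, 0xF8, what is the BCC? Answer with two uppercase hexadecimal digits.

XOR the bytes together:
  start with 0x5B
  0x5B ⊕ 0x62 = 0x39
  0x39 ⊕ 0x59 = 0x60
  0x60 ⊕ 0xAD = 0xCD
  0xCD ⊕ 0x31 = 0xFC
  0xFC ⊕ 0x62 = 0x9E
  0x9E ⊕ 0xF8 = 0x66

66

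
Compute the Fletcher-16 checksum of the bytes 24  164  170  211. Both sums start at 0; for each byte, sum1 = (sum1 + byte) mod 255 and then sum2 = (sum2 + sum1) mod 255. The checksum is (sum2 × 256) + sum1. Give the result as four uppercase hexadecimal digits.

Running sums (mod 255):
  after byte 0 (24): sum1=24, sum2=24
  after byte 1 (164): sum1=188, sum2=212
  after byte 2 (170): sum1=103, sum2=60
  after byte 3 (211): sum1=59, sum2=119
Checksum = sum2·256 + sum1 = 119·256 + 59 = 30523 = 0x773B.

773B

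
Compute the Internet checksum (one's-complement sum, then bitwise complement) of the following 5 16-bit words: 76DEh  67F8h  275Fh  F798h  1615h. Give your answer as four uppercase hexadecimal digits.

EC1B

One's-complement addition (fold any carry out of bit 15 back into bit 0):
  0x76DE + 0x67F8 = 0x0DED6
  0xDED6 + 0x275F = 0x10635 → wrap carry → 0x0636
  0x0636 + 0xF798 = 0x0FDCE
  0xFDCE + 0x1615 = 0x113E3 → wrap carry → 0x13E4
One's-complement sum = 0x13E4.
Checksum = ~0x13E4 & 0xFFFF = 0xEC1B.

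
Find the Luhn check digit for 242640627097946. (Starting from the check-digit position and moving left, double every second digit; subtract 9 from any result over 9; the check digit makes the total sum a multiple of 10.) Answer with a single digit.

2

Partial digits right→left: 6 4 9 7 9 0 7 2 6 0 4 6 2 4 2
Double every second digit counting from the check-digit position (so the 1st, 3rd, 5th, ... of the partial from the right).
  doubled (with −9 where >9): 3 9 9 5 3 8 4 4 → sum 45
  kept as-is: 4 7 0 2 0 6 4 → sum 23
Total = 45 + 23 = 68.
Check digit = (10 − (68 mod 10)) mod 10 = 2.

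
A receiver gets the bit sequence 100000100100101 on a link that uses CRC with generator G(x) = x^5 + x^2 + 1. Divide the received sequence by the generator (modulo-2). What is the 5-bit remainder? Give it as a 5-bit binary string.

Modulo-2 division of 100000100100101 by 100101:
  pos 0: 100000 XOR 100101 = 000101
  pos 3: 101100 XOR 100101 = 001001
  pos 5: 100110 XOR 100101 = 000011
  pos 9: 110101 XOR 100101 = 010000
Remainder = 10000 (nonzero — an error is detected).

10000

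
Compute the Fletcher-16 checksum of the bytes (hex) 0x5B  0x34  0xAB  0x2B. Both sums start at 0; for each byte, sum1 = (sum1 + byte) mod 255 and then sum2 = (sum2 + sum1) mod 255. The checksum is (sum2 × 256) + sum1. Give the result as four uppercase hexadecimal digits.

Running sums (mod 255):
  after byte 0 (0x5B): sum1=91, sum2=91
  after byte 1 (0x34): sum1=143, sum2=234
  after byte 2 (0xAB): sum1=59, sum2=38
  after byte 3 (0x2B): sum1=102, sum2=140
Checksum = sum2·256 + sum1 = 140·256 + 102 = 35942 = 0x8C66.

8C66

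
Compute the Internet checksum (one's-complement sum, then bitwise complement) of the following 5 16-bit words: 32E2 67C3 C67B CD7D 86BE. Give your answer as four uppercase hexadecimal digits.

4AA2

One's-complement addition (fold any carry out of bit 15 back into bit 0):
  0x32E2 + 0x67C3 = 0x09AA5
  0x9AA5 + 0xC67B = 0x16120 → wrap carry → 0x6121
  0x6121 + 0xCD7D = 0x12E9E → wrap carry → 0x2E9F
  0x2E9F + 0x86BE = 0x0B55D
One's-complement sum = 0xB55D.
Checksum = ~0xB55D & 0xFFFF = 0x4AA2.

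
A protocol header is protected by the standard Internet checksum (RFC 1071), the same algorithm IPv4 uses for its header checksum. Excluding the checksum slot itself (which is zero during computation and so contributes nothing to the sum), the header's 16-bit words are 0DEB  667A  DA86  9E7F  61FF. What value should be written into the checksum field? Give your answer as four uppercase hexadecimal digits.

One's-complement addition (fold any carry out of bit 15 back into bit 0):
  0x0DEB + 0x667A = 0x07465
  0x7465 + 0xDA86 = 0x14EEB → wrap carry → 0x4EEC
  0x4EEC + 0x9E7F = 0x0ED6B
  0xED6B + 0x61FF = 0x14F6A → wrap carry → 0x4F6B
One's-complement sum = 0x4F6B.
Checksum = ~0x4F6B & 0xFFFF = 0xB094.

B094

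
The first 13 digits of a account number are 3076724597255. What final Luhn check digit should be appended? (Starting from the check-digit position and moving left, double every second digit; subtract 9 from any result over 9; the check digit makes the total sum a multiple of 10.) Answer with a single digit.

Partial digits right→left: 5 5 2 7 9 5 4 2 7 6 7 0 3
Double every second digit counting from the check-digit position (so the 1st, 3rd, 5th, ... of the partial from the right).
  doubled (with −9 where >9): 1 4 9 8 5 5 6 → sum 38
  kept as-is: 5 7 5 2 6 0 → sum 25
Total = 38 + 25 = 63.
Check digit = (10 − (63 mod 10)) mod 10 = 7.

7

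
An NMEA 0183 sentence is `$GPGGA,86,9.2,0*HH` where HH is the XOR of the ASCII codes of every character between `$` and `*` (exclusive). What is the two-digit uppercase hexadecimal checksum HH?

XOR the ASCII codes of the payload characters:
  'G' = 0x47 → acc = 0x47
  'P' = 0x50 → acc = 0x17
  'G' = 0x47 → acc = 0x50
  'G' = 0x47 → acc = 0x17
  'A' = 0x41 → acc = 0x56
  ',' = 0x2C → acc = 0x7A
  '8' = 0x38 → acc = 0x42
  '6' = 0x36 → acc = 0x74
  ',' = 0x2C → acc = 0x58
  '9' = 0x39 → acc = 0x61
  '.' = 0x2E → acc = 0x4F
  '2' = 0x32 → acc = 0x7D
  ',' = 0x2C → acc = 0x51
  '0' = 0x30 → acc = 0x61
Checksum = 0x61.

61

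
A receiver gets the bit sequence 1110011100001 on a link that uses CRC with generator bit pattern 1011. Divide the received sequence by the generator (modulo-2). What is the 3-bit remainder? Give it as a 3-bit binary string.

000

Modulo-2 division of 1110011100001 by 1011:
  pos 0: 1110 XOR 1011 = 0101
  pos 1: 1010 XOR 1011 = 0001
  pos 4: 1111 XOR 1011 = 0100
  pos 5: 1000 XOR 1011 = 0011
  pos 7: 1100 XOR 1011 = 0111
  pos 8: 1110 XOR 1011 = 0101
  pos 9: 1011 XOR 1011 = 0000
Remainder = 000 (zero — the frame passes the CRC check).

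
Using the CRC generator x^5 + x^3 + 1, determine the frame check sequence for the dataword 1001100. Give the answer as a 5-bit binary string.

11000

Append 5 zeros: 100110000000. Divide by 101001 (XOR where the leading bit is 1):
  pos 0: 100110 XOR 101001 = 001111
  pos 2: 111100 XOR 101001 = 010101
  pos 3: 101010 XOR 101001 = 000011
Remainder (last 5 bits) = 11000. This is the CRC / FCS.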